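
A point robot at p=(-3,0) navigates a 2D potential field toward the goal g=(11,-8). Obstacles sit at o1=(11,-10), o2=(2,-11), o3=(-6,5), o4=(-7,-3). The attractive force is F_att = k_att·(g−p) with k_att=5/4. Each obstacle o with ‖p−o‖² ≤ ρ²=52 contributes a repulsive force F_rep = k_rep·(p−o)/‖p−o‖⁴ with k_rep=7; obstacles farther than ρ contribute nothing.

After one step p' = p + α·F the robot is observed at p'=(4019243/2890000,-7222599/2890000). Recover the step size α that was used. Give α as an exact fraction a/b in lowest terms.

F_att = 5/4·(g−p) = 5/4·(14,-8) = (17.5000,-10.0000)
o1: d²=296 > ρ²=52 → inactive
o2: d²=146 > ρ²=52 → inactive
o3: d²=34 ≤ ρ²=52; F_rep = 7·(3,-5)/34² = (0.0182,-0.0303)
o4: d²=25 ≤ ρ²=52; F_rep = 7·(4,3)/25² = (0.0448,0.0336)
F = F_att + ΣF_rep = (17.5630,-9.9967)
Δp = p'−p = (4.3907,-2.4992); α = Δx/Fx = (12689243/2890000) / (12689243/722500) = 1/4
check: Δy/Fy = (-7222599/2890000) / (-7222599/722500) = 1/4 ✓

α = 1/4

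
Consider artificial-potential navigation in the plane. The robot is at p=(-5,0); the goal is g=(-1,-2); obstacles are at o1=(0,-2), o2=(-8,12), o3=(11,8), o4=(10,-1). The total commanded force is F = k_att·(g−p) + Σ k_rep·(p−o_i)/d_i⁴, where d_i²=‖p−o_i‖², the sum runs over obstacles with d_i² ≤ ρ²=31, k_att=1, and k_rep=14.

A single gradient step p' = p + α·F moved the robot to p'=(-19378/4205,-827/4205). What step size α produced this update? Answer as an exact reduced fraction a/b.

α = 1/10

F_att = 1·(g−p) = 1·(4,-2) = (4.0000,-2.0000)
o1: d²=29 ≤ ρ²=31; F_rep = 14·(-5,2)/29² = (-0.0832,0.0333)
o2: d²=153 > ρ²=31 → inactive
o3: d²=320 > ρ²=31 → inactive
o4: d²=226 > ρ²=31 → inactive
F = F_att + ΣF_rep = (3.9168,-1.9667)
Δp = p'−p = (0.3917,-0.1967); α = Δx/Fx = (1647/4205) / (3294/841) = 1/10
check: Δy/Fy = (-827/4205) / (-1654/841) = 1/10 ✓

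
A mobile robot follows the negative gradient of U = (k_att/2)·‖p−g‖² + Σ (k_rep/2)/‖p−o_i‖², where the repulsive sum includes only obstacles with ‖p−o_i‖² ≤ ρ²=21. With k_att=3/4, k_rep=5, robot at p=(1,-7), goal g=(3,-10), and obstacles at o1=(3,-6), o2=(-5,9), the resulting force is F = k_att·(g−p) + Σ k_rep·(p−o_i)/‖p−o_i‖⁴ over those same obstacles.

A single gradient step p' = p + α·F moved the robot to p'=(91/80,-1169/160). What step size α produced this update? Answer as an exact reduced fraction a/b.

F_att = 3/4·(g−p) = 3/4·(2,-3) = (1.5000,-2.2500)
o1: d²=5 ≤ ρ²=21; F_rep = 5·(-2,-1)/5² = (-0.4000,-0.2000)
o2: d²=292 > ρ²=21 → inactive
F = F_att + ΣF_rep = (1.1000,-2.4500)
Δp = p'−p = (0.1375,-0.3063); α = Δx/Fx = (11/80) / (11/10) = 1/8
check: Δy/Fy = (-49/160) / (-49/20) = 1/8 ✓

α = 1/8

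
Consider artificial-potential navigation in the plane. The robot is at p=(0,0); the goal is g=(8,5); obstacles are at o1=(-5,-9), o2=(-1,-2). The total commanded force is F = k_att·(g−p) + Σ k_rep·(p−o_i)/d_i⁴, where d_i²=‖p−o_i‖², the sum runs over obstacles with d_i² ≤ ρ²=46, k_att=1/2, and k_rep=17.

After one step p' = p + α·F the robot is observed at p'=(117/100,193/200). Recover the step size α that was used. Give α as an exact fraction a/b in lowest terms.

F_att = 1/2·(g−p) = 1/2·(8,5) = (4.0000,2.5000)
o1: d²=106 > ρ²=46 → inactive
o2: d²=5 ≤ ρ²=46; F_rep = 17·(1,2)/5² = (0.6800,1.3600)
F = F_att + ΣF_rep = (4.6800,3.8600)
Δp = p'−p = (1.1700,0.9650); α = Δx/Fx = (117/100) / (117/25) = 1/4
check: Δy/Fy = (193/200) / (193/50) = 1/4 ✓

α = 1/4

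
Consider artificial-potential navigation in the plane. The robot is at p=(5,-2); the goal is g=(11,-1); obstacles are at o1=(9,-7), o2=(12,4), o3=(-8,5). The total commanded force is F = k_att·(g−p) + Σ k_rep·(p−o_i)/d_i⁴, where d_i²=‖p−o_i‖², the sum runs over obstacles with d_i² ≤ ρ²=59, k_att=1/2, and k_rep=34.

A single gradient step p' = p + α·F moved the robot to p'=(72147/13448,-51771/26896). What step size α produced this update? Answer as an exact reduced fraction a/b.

F_att = 1/2·(g−p) = 1/2·(6,1) = (3.0000,0.5000)
o1: d²=41 ≤ ρ²=59; F_rep = 34·(-4,5)/41² = (-0.0809,0.1011)
o2: d²=85 > ρ²=59 → inactive
o3: d²=218 > ρ²=59 → inactive
F = F_att + ΣF_rep = (2.9191,0.6011)
Δp = p'−p = (0.3649,0.0751); α = Δx/Fx = (4907/13448) / (4907/1681) = 1/8
check: Δy/Fy = (2021/26896) / (2021/3362) = 1/8 ✓

α = 1/8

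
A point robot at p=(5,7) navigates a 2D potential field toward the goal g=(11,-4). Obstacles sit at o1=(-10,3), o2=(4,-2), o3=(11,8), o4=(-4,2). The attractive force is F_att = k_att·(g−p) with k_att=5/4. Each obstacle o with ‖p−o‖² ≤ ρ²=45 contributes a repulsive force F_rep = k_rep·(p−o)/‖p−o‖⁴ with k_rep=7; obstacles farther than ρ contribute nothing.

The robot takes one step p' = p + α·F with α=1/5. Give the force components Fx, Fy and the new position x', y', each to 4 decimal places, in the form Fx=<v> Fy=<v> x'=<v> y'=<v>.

F_att = 5/4·(g−p) = 5/4·(6,-11) = (7.5000,-13.7500)
o1: d²=241 > ρ²=45 → inactive
o2: d²=82 > ρ²=45 → inactive
o3: d²=37 ≤ ρ²=45; F_rep = 7·(-6,-1)/37² = (-0.0307,-0.0051)
o4: d²=106 > ρ²=45 → inactive
F = F_att + ΣF_rep = (7.4693,-13.7551)
p' = p + 1/5·F = (6.4939,4.2490)

Fx=7.4693 Fy=-13.7551 x'=6.4939 y'=4.2490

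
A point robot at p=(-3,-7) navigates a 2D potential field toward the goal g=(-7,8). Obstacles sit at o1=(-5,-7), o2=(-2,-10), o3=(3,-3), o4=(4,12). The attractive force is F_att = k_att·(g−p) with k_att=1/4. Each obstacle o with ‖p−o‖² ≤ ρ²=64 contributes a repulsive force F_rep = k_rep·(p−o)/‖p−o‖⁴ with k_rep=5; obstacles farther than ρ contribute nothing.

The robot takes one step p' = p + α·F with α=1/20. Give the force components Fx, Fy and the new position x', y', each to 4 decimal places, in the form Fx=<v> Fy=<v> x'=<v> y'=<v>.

Fx=-0.4361 Fy=3.8926 x'=-3.0218 y'=-6.8054

F_att = 1/4·(g−p) = 1/4·(-4,15) = (-1.0000,3.7500)
o1: d²=4 ≤ ρ²=64; F_rep = 5·(2,0)/4² = (0.6250,0.0000)
o2: d²=10 ≤ ρ²=64; F_rep = 5·(-1,3)/10² = (-0.0500,0.1500)
o3: d²=52 ≤ ρ²=64; F_rep = 5·(-6,-4)/52² = (-0.0111,-0.0074)
o4: d²=410 > ρ²=64 → inactive
F = F_att + ΣF_rep = (-0.4361,3.8926)
p' = p + 1/20·F = (-3.0218,-6.8054)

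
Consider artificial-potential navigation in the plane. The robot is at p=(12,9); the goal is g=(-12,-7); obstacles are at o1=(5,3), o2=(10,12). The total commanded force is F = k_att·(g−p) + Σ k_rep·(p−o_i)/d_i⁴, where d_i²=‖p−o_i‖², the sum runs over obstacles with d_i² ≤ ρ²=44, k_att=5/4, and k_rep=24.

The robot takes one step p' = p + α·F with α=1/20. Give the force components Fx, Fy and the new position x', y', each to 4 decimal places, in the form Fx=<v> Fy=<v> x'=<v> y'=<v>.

Fx=-29.7160 Fy=-20.4260 x'=10.5142 y'=7.9787

F_att = 5/4·(g−p) = 5/4·(-24,-16) = (-30.0000,-20.0000)
o1: d²=85 > ρ²=44 → inactive
o2: d²=13 ≤ ρ²=44; F_rep = 24·(2,-3)/13² = (0.2840,-0.4260)
F = F_att + ΣF_rep = (-29.7160,-20.4260)
p' = p + 1/20·F = (10.5142,7.9787)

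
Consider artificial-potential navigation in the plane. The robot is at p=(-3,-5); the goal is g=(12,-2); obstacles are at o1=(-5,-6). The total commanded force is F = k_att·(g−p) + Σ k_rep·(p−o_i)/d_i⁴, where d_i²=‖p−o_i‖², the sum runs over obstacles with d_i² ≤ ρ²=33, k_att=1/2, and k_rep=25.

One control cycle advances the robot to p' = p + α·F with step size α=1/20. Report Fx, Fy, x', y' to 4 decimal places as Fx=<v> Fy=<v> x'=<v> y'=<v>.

Fx=9.5000 Fy=2.5000 x'=-2.5250 y'=-4.8750

F_att = 1/2·(g−p) = 1/2·(15,3) = (7.5000,1.5000)
o1: d²=5 ≤ ρ²=33; F_rep = 25·(2,1)/5² = (2.0000,1.0000)
F = F_att + ΣF_rep = (9.5000,2.5000)
p' = p + 1/20·F = (-2.5250,-4.8750)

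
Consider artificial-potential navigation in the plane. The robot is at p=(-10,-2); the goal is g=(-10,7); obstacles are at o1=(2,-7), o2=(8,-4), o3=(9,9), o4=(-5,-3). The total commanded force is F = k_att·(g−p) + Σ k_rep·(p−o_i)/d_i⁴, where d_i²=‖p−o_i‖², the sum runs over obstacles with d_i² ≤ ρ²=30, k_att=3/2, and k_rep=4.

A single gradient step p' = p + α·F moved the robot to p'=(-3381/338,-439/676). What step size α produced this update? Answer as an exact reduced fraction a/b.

α = 1/10

F_att = 3/2·(g−p) = 3/2·(0,9) = (0.0000,13.5000)
o1: d²=169 > ρ²=30 → inactive
o2: d²=328 > ρ²=30 → inactive
o3: d²=482 > ρ²=30 → inactive
o4: d²=26 ≤ ρ²=30; F_rep = 4·(-5,1)/26² = (-0.0296,0.0059)
F = F_att + ΣF_rep = (-0.0296,13.5059)
Δp = p'−p = (-0.0030,1.3506); α = Δx/Fx = (-1/338) / (-5/169) = 1/10
check: Δy/Fy = (913/676) / (4565/338) = 1/10 ✓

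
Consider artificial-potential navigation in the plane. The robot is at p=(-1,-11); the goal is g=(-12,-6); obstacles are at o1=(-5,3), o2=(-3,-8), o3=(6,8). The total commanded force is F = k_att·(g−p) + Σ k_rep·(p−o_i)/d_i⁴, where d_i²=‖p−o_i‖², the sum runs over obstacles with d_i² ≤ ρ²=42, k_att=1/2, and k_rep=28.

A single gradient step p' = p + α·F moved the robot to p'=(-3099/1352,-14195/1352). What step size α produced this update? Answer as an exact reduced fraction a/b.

F_att = 1/2·(g−p) = 1/2·(-11,5) = (-5.5000,2.5000)
o1: d²=212 > ρ²=42 → inactive
o2: d²=13 ≤ ρ²=42; F_rep = 28·(2,-3)/13² = (0.3314,-0.4970)
o3: d²=410 > ρ²=42 → inactive
F = F_att + ΣF_rep = (-5.1686,2.0030)
Δp = p'−p = (-1.2922,0.5007); α = Δx/Fx = (-1747/1352) / (-1747/338) = 1/4
check: Δy/Fy = (677/1352) / (677/338) = 1/4 ✓

α = 1/4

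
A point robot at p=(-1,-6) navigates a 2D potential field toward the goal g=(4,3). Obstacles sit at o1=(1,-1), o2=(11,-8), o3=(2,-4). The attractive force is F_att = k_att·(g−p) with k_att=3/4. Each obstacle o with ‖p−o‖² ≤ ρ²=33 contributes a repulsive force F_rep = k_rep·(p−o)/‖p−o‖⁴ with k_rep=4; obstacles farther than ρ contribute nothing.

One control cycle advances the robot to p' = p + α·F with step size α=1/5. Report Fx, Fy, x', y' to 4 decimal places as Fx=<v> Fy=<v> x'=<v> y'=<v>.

F_att = 3/4·(g−p) = 3/4·(5,9) = (3.7500,6.7500)
o1: d²=29 ≤ ρ²=33; F_rep = 4·(-2,-5)/29² = (-0.0095,-0.0238)
o2: d²=148 > ρ²=33 → inactive
o3: d²=13 ≤ ρ²=33; F_rep = 4·(-3,-2)/13² = (-0.0710,-0.0473)
F = F_att + ΣF_rep = (3.6695,6.6789)
p' = p + 1/5·F = (-0.2661,-4.6642)

Fx=3.6695 Fy=6.6789 x'=-0.2661 y'=-4.6642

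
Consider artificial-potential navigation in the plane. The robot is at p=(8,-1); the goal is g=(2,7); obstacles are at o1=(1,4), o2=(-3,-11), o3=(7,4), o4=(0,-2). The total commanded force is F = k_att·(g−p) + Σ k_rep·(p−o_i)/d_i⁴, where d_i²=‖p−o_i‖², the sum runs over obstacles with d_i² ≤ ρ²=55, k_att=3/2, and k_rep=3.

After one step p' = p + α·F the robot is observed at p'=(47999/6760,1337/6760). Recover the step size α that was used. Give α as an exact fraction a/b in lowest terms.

F_att = 3/2·(g−p) = 3/2·(-6,8) = (-9.0000,12.0000)
o1: d²=74 > ρ²=55 → inactive
o2: d²=221 > ρ²=55 → inactive
o3: d²=26 ≤ ρ²=55; F_rep = 3·(1,-5)/26² = (0.0044,-0.0222)
o4: d²=65 > ρ²=55 → inactive
F = F_att + ΣF_rep = (-8.9956,11.9778)
Δp = p'−p = (-0.8996,1.1978); α = Δx/Fx = (-6081/6760) / (-6081/676) = 1/10
check: Δy/Fy = (8097/6760) / (8097/676) = 1/10 ✓

α = 1/10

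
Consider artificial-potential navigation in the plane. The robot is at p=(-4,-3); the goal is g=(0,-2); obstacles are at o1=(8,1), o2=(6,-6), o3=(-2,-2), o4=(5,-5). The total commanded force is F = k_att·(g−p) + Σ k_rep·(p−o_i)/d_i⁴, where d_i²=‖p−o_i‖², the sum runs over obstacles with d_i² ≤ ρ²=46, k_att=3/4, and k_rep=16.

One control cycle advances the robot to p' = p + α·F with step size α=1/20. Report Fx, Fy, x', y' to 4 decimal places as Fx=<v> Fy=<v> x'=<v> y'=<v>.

Fx=1.7200 Fy=0.1100 x'=-3.9140 y'=-2.9945

F_att = 3/4·(g−p) = 3/4·(4,1) = (3.0000,0.7500)
o1: d²=160 > ρ²=46 → inactive
o2: d²=109 > ρ²=46 → inactive
o3: d²=5 ≤ ρ²=46; F_rep = 16·(-2,-1)/5² = (-1.2800,-0.6400)
o4: d²=85 > ρ²=46 → inactive
F = F_att + ΣF_rep = (1.7200,0.1100)
p' = p + 1/20·F = (-3.9140,-2.9945)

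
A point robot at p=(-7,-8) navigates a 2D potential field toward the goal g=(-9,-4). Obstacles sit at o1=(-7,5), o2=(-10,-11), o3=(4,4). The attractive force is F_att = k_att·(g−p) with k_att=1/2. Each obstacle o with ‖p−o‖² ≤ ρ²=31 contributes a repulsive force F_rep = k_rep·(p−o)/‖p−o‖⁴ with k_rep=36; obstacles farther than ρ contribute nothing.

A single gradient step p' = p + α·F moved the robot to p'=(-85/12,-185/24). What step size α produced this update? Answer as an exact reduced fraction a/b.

F_att = 1/2·(g−p) = 1/2·(-2,4) = (-1.0000,2.0000)
o1: d²=169 > ρ²=31 → inactive
o2: d²=18 ≤ ρ²=31; F_rep = 36·(3,3)/18² = (0.3333,0.3333)
o3: d²=265 > ρ²=31 → inactive
F = F_att + ΣF_rep = (-0.6667,2.3333)
Δp = p'−p = (-0.0833,0.2917); α = Δx/Fx = (-1/12) / (-2/3) = 1/8
check: Δy/Fy = (7/24) / (7/3) = 1/8 ✓

α = 1/8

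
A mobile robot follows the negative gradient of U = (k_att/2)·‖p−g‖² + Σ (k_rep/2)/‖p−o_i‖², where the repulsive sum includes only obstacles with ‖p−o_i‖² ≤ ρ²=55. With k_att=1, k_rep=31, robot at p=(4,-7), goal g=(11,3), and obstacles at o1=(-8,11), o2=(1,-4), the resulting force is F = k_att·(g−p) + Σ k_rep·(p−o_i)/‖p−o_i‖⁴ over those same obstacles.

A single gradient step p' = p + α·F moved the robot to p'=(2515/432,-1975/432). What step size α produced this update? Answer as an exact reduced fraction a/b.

F_att = 1·(g−p) = 1·(7,10) = (7.0000,10.0000)
o1: d²=468 > ρ²=55 → inactive
o2: d²=18 ≤ ρ²=55; F_rep = 31·(3,-3)/18² = (0.2870,-0.2870)
F = F_att + ΣF_rep = (7.2870,9.7130)
Δp = p'−p = (1.8218,2.4282); α = Δx/Fx = (787/432) / (787/108) = 1/4
check: Δy/Fy = (1049/432) / (1049/108) = 1/4 ✓

α = 1/4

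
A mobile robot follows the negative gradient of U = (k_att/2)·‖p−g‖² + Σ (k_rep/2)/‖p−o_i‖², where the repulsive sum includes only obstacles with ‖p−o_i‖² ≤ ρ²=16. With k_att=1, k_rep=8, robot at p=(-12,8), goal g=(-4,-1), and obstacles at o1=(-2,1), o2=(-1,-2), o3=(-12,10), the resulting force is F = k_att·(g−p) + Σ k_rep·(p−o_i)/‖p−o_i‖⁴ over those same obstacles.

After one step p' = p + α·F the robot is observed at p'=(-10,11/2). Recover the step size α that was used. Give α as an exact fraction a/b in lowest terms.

F_att = 1·(g−p) = 1·(8,-9) = (8.0000,-9.0000)
o1: d²=149 > ρ²=16 → inactive
o2: d²=221 > ρ²=16 → inactive
o3: d²=4 ≤ ρ²=16; F_rep = 8·(0,-2)/4² = (0.0000,-1.0000)
F = F_att + ΣF_rep = (8.0000,-10.0000)
Δp = p'−p = (2.0000,-2.5000); α = Δx/Fx = (2) / (8) = 1/4
check: Δy/Fy = (-5/2) / (-10) = 1/4 ✓

α = 1/4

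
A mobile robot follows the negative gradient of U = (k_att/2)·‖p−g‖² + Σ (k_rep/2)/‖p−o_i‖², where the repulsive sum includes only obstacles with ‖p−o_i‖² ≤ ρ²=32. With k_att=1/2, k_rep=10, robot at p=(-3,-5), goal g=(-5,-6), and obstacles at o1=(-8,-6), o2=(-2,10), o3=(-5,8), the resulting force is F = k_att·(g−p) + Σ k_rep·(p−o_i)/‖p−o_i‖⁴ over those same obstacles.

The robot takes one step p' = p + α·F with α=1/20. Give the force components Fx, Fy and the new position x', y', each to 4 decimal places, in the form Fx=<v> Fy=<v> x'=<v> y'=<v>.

Fx=-0.9260 Fy=-0.4852 x'=-3.0463 y'=-5.0243

F_att = 1/2·(g−p) = 1/2·(-2,-1) = (-1.0000,-0.5000)
o1: d²=26 ≤ ρ²=32; F_rep = 10·(5,1)/26² = (0.0740,0.0148)
o2: d²=226 > ρ²=32 → inactive
o3: d²=173 > ρ²=32 → inactive
F = F_att + ΣF_rep = (-0.9260,-0.4852)
p' = p + 1/20·F = (-3.0463,-5.0243)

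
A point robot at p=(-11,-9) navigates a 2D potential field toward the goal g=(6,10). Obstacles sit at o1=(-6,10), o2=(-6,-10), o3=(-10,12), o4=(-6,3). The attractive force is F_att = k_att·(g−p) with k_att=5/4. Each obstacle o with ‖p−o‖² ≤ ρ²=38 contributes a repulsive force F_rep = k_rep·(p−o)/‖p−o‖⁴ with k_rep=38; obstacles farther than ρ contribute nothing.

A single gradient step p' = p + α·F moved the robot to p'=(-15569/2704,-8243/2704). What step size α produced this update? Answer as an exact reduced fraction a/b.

α = 1/4

F_att = 5/4·(g−p) = 5/4·(17,19) = (21.2500,23.7500)
o1: d²=386 > ρ²=38 → inactive
o2: d²=26 ≤ ρ²=38; F_rep = 38·(-5,1)/26² = (-0.2811,0.0562)
o3: d²=442 > ρ²=38 → inactive
o4: d²=169 > ρ²=38 → inactive
F = F_att + ΣF_rep = (20.9689,23.8062)
Δp = p'−p = (5.2422,5.9516); α = Δx/Fx = (14175/2704) / (14175/676) = 1/4
check: Δy/Fy = (16093/2704) / (16093/676) = 1/4 ✓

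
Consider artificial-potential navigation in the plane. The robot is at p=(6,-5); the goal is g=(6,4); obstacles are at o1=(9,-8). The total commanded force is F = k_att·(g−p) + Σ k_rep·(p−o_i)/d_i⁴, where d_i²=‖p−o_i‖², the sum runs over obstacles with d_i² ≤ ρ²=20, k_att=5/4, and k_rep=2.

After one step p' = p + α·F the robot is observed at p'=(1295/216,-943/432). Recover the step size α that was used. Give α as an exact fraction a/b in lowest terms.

F_att = 5/4·(g−p) = 5/4·(0,9) = (0.0000,11.2500)
o1: d²=18 ≤ ρ²=20; F_rep = 2·(-3,3)/18² = (-0.0185,0.0185)
F = F_att + ΣF_rep = (-0.0185,11.2685)
Δp = p'−p = (-0.0046,2.8171); α = Δx/Fx = (-1/216) / (-1/54) = 1/4
check: Δy/Fy = (1217/432) / (1217/108) = 1/4 ✓

α = 1/4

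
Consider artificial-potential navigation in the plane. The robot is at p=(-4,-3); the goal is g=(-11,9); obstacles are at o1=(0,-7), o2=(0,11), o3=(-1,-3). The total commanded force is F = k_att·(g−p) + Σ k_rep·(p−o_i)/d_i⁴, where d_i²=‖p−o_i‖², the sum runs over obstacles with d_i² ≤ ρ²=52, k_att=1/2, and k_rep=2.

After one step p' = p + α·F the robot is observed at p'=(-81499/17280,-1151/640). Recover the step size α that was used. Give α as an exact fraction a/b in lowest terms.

α = 1/5

F_att = 1/2·(g−p) = 1/2·(-7,12) = (-3.5000,6.0000)
o1: d²=32 ≤ ρ²=52; F_rep = 2·(-4,4)/32² = (-0.0078,0.0078)
o2: d²=212 > ρ²=52 → inactive
o3: d²=9 ≤ ρ²=52; F_rep = 2·(-3,0)/9² = (-0.0741,0.0000)
F = F_att + ΣF_rep = (-3.5819,6.0078)
Δp = p'−p = (-0.7164,1.2016); α = Δx/Fx = (-12379/17280) / (-12379/3456) = 1/5
check: Δy/Fy = (769/640) / (769/128) = 1/5 ✓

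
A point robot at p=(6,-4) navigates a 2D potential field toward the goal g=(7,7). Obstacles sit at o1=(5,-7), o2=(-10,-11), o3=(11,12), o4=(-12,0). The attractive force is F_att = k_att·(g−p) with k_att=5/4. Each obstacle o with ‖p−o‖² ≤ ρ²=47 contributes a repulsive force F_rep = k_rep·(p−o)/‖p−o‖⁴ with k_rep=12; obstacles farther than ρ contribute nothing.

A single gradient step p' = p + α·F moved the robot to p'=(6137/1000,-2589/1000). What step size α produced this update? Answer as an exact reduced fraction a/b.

α = 1/10

F_att = 5/4·(g−p) = 5/4·(1,11) = (1.2500,13.7500)
o1: d²=10 ≤ ρ²=47; F_rep = 12·(1,3)/10² = (0.1200,0.3600)
o2: d²=305 > ρ²=47 → inactive
o3: d²=281 > ρ²=47 → inactive
o4: d²=340 > ρ²=47 → inactive
F = F_att + ΣF_rep = (1.3700,14.1100)
Δp = p'−p = (0.1370,1.4110); α = Δx/Fx = (137/1000) / (137/100) = 1/10
check: Δy/Fy = (1411/1000) / (1411/100) = 1/10 ✓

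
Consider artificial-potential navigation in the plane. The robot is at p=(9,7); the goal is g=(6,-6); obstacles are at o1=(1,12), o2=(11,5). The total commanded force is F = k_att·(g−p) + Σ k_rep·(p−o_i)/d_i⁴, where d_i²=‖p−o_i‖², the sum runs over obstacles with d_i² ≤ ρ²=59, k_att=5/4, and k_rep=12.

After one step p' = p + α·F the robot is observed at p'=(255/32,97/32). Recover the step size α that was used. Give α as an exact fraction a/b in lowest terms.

F_att = 5/4·(g−p) = 5/4·(-3,-13) = (-3.7500,-16.2500)
o1: d²=89 > ρ²=59 → inactive
o2: d²=8 ≤ ρ²=59; F_rep = 12·(-2,2)/8² = (-0.3750,0.3750)
F = F_att + ΣF_rep = (-4.1250,-15.8750)
Δp = p'−p = (-1.0312,-3.9688); α = Δx/Fx = (-33/32) / (-33/8) = 1/4
check: Δy/Fy = (-127/32) / (-127/8) = 1/4 ✓

α = 1/4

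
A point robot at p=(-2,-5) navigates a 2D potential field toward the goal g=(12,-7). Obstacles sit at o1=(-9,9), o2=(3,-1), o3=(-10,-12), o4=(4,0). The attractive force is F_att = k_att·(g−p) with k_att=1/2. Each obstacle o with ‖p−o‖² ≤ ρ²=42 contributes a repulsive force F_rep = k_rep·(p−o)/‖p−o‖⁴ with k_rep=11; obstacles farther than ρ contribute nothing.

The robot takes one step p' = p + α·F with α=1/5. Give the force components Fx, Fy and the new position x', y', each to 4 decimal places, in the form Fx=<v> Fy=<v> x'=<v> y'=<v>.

F_att = 1/2·(g−p) = 1/2·(14,-2) = (7.0000,-1.0000)
o1: d²=245 > ρ²=42 → inactive
o2: d²=41 ≤ ρ²=42; F_rep = 11·(-5,-4)/41² = (-0.0327,-0.0262)
o3: d²=113 > ρ²=42 → inactive
o4: d²=61 > ρ²=42 → inactive
F = F_att + ΣF_rep = (6.9673,-1.0262)
p' = p + 1/5·F = (-0.6065,-5.2052)

Fx=6.9673 Fy=-1.0262 x'=-0.6065 y'=-5.2052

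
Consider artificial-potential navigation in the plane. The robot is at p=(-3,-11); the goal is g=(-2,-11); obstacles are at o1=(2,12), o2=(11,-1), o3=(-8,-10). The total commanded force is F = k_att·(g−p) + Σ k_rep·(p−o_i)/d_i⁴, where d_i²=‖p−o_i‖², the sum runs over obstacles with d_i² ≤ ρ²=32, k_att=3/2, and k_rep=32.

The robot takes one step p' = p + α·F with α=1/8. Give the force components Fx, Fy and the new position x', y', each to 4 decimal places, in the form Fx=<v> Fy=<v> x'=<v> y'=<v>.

Fx=1.7367 Fy=-0.0473 x'=-2.7829 y'=-11.0059

F_att = 3/2·(g−p) = 3/2·(1,0) = (1.5000,0.0000)
o1: d²=554 > ρ²=32 → inactive
o2: d²=296 > ρ²=32 → inactive
o3: d²=26 ≤ ρ²=32; F_rep = 32·(5,-1)/26² = (0.2367,-0.0473)
F = F_att + ΣF_rep = (1.7367,-0.0473)
p' = p + 1/8·F = (-2.7829,-11.0059)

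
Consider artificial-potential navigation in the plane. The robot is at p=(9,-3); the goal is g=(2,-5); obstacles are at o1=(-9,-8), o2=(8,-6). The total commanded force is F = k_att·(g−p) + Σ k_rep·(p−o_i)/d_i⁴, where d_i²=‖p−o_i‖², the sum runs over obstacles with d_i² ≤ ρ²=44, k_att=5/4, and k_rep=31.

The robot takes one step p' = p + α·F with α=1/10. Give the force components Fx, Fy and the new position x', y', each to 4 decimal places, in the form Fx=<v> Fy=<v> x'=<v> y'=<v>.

F_att = 5/4·(g−p) = 5/4·(-7,-2) = (-8.7500,-2.5000)
o1: d²=349 > ρ²=44 → inactive
o2: d²=10 ≤ ρ²=44; F_rep = 31·(1,3)/10² = (0.3100,0.9300)
F = F_att + ΣF_rep = (-8.4400,-1.5700)
p' = p + 1/10·F = (8.1560,-3.1570)

Fx=-8.4400 Fy=-1.5700 x'=8.1560 y'=-3.1570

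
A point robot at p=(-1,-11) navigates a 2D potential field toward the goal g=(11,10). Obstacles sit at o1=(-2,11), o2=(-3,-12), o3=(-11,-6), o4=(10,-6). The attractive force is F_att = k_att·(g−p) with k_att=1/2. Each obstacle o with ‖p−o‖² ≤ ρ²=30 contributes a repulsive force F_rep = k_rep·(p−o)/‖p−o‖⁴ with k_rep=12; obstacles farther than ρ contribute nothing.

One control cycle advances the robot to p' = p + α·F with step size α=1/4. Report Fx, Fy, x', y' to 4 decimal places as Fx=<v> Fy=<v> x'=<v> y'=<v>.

Fx=6.9600 Fy=10.9800 x'=0.7400 y'=-8.2550

F_att = 1/2·(g−p) = 1/2·(12,21) = (6.0000,10.5000)
o1: d²=485 > ρ²=30 → inactive
o2: d²=5 ≤ ρ²=30; F_rep = 12·(2,1)/5² = (0.9600,0.4800)
o3: d²=125 > ρ²=30 → inactive
o4: d²=146 > ρ²=30 → inactive
F = F_att + ΣF_rep = (6.9600,10.9800)
p' = p + 1/4·F = (0.7400,-8.2550)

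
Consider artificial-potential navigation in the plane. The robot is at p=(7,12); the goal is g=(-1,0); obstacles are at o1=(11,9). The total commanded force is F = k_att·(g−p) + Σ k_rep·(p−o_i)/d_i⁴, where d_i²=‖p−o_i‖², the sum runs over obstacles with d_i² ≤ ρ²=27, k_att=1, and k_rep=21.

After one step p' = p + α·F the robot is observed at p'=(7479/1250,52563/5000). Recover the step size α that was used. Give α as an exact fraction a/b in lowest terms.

α = 1/8

F_att = 1·(g−p) = 1·(-8,-12) = (-8.0000,-12.0000)
o1: d²=25 ≤ ρ²=27; F_rep = 21·(-4,3)/25² = (-0.1344,0.1008)
F = F_att + ΣF_rep = (-8.1344,-11.8992)
Δp = p'−p = (-1.0168,-1.4874); α = Δx/Fx = (-1271/1250) / (-5084/625) = 1/8
check: Δy/Fy = (-7437/5000) / (-7437/625) = 1/8 ✓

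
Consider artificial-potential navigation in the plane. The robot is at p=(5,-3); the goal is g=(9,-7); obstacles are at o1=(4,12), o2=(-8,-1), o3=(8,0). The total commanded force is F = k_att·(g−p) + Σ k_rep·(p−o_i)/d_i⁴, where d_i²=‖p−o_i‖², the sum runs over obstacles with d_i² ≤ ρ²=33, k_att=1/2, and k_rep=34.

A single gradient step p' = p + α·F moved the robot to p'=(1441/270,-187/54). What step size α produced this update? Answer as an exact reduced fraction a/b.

F_att = 1/2·(g−p) = 1/2·(4,-4) = (2.0000,-2.0000)
o1: d²=226 > ρ²=33 → inactive
o2: d²=173 > ρ²=33 → inactive
o3: d²=18 ≤ ρ²=33; F_rep = 34·(-3,-3)/18² = (-0.3148,-0.3148)
F = F_att + ΣF_rep = (1.6852,-2.3148)
Δp = p'−p = (0.3370,-0.4630); α = Δx/Fx = (91/270) / (91/54) = 1/5
check: Δy/Fy = (-25/54) / (-125/54) = 1/5 ✓

α = 1/5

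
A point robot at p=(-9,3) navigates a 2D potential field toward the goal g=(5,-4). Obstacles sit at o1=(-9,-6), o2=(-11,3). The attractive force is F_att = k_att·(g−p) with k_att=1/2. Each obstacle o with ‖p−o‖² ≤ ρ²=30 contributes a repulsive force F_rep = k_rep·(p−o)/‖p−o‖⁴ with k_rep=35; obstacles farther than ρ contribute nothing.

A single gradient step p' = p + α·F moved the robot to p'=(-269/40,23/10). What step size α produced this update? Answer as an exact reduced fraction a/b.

F_att = 1/2·(g−p) = 1/2·(14,-7) = (7.0000,-3.5000)
o1: d²=81 > ρ²=30 → inactive
o2: d²=4 ≤ ρ²=30; F_rep = 35·(2,0)/4² = (4.3750,0.0000)
F = F_att + ΣF_rep = (11.3750,-3.5000)
Δp = p'−p = (2.2750,-0.7000); α = Δx/Fx = (91/40) / (91/8) = 1/5
check: Δy/Fy = (-7/10) / (-7/2) = 1/5 ✓

α = 1/5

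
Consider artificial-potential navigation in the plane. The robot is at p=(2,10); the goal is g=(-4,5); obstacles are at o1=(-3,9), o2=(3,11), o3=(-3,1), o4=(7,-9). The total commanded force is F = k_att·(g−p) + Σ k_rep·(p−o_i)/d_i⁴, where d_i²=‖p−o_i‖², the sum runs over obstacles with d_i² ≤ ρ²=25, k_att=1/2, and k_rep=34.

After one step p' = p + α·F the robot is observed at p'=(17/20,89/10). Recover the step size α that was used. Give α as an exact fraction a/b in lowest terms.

α = 1/10

F_att = 1/2·(g−p) = 1/2·(-6,-5) = (-3.0000,-2.5000)
o1: d²=26 > ρ²=25 → inactive
o2: d²=2 ≤ ρ²=25; F_rep = 34·(-1,-1)/2² = (-8.5000,-8.5000)
o3: d²=106 > ρ²=25 → inactive
o4: d²=386 > ρ²=25 → inactive
F = F_att + ΣF_rep = (-11.5000,-11.0000)
Δp = p'−p = (-1.1500,-1.1000); α = Δx/Fx = (-23/20) / (-23/2) = 1/10
check: Δy/Fy = (-11/10) / (-11) = 1/10 ✓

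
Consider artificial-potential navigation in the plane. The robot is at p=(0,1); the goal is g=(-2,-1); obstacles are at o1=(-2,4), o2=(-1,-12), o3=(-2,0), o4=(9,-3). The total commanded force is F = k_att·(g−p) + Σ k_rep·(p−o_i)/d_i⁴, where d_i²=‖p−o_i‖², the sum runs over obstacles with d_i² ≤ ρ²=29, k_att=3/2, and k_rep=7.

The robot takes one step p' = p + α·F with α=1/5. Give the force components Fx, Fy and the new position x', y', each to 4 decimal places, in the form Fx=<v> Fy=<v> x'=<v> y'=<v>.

F_att = 3/2·(g−p) = 3/2·(-2,-2) = (-3.0000,-3.0000)
o1: d²=13 ≤ ρ²=29; F_rep = 7·(2,-3)/13² = (0.0828,-0.1243)
o2: d²=170 > ρ²=29 → inactive
o3: d²=5 ≤ ρ²=29; F_rep = 7·(2,1)/5² = (0.5600,0.2800)
o4: d²=97 > ρ²=29 → inactive
F = F_att + ΣF_rep = (-2.3572,-2.8443)
p' = p + 1/5·F = (-0.4714,0.4311)

Fx=-2.3572 Fy=-2.8443 x'=-0.4714 y'=0.4311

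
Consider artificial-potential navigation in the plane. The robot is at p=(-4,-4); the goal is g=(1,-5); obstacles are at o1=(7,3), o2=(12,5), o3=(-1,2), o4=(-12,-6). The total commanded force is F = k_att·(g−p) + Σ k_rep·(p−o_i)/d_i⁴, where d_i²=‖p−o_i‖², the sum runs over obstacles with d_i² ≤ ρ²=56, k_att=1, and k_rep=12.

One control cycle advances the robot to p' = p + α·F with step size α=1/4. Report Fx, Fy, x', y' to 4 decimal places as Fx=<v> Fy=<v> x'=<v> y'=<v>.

F_att = 1·(g−p) = 1·(5,-1) = (5.0000,-1.0000)
o1: d²=170 > ρ²=56 → inactive
o2: d²=337 > ρ²=56 → inactive
o3: d²=45 ≤ ρ²=56; F_rep = 12·(-3,-6)/45² = (-0.0178,-0.0356)
o4: d²=68 > ρ²=56 → inactive
F = F_att + ΣF_rep = (4.9822,-1.0356)
p' = p + 1/4·F = (-2.7544,-4.2589)

Fx=4.9822 Fy=-1.0356 x'=-2.7544 y'=-4.2589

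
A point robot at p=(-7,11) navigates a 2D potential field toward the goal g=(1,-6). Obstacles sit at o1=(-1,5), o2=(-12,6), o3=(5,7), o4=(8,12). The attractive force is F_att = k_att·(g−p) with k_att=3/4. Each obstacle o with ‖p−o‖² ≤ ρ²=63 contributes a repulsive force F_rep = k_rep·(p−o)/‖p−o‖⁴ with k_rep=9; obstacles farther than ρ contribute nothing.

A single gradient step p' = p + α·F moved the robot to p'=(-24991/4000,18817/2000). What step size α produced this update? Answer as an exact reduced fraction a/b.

α = 1/8

F_att = 3/4·(g−p) = 3/4·(8,-17) = (6.0000,-12.7500)
o1: d²=72 > ρ²=63 → inactive
o2: d²=50 ≤ ρ²=63; F_rep = 9·(5,5)/50² = (0.0180,0.0180)
o3: d²=160 > ρ²=63 → inactive
o4: d²=226 > ρ²=63 → inactive
F = F_att + ΣF_rep = (6.0180,-12.7320)
Δp = p'−p = (0.7522,-1.5915); α = Δx/Fx = (3009/4000) / (3009/500) = 1/8
check: Δy/Fy = (-3183/2000) / (-3183/250) = 1/8 ✓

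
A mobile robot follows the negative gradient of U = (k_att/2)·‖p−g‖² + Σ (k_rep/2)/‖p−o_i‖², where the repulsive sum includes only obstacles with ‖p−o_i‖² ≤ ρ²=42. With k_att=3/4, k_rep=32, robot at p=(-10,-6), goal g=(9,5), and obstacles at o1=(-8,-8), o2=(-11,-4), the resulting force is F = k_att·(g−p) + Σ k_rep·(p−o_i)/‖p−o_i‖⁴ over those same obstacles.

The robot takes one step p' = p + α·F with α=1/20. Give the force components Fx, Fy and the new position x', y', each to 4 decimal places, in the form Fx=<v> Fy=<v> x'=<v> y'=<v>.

F_att = 3/4·(g−p) = 3/4·(19,11) = (14.2500,8.2500)
o1: d²=8 ≤ ρ²=42; F_rep = 32·(-2,2)/8² = (-1.0000,1.0000)
o2: d²=5 ≤ ρ²=42; F_rep = 32·(1,-2)/5² = (1.2800,-2.5600)
F = F_att + ΣF_rep = (14.5300,6.6900)
p' = p + 1/20·F = (-9.2735,-5.6655)

Fx=14.5300 Fy=6.6900 x'=-9.2735 y'=-5.6655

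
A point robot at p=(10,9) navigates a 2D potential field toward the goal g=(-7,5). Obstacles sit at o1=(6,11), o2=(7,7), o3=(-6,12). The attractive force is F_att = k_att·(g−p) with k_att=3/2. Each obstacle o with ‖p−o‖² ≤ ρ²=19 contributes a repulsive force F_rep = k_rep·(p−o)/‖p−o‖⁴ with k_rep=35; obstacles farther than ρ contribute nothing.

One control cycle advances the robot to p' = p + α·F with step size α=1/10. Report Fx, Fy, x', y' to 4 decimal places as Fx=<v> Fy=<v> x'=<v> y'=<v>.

F_att = 3/2·(g−p) = 3/2·(-17,-4) = (-25.5000,-6.0000)
o1: d²=20 > ρ²=19 → inactive
o2: d²=13 ≤ ρ²=19; F_rep = 35·(3,2)/13² = (0.6213,0.4142)
o3: d²=265 > ρ²=19 → inactive
F = F_att + ΣF_rep = (-24.8787,-5.5858)
p' = p + 1/10·F = (7.5121,8.4414)

Fx=-24.8787 Fy=-5.5858 x'=7.5121 y'=8.4414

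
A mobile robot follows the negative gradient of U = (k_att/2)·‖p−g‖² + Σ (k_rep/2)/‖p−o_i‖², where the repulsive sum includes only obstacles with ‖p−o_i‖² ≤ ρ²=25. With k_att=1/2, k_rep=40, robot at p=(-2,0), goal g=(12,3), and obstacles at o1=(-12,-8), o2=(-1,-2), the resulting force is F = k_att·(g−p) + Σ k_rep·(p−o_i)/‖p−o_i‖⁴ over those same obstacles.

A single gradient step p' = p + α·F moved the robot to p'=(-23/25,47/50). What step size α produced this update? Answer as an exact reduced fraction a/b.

α = 1/5

F_att = 1/2·(g−p) = 1/2·(14,3) = (7.0000,1.5000)
o1: d²=164 > ρ²=25 → inactive
o2: d²=5 ≤ ρ²=25; F_rep = 40·(-1,2)/5² = (-1.6000,3.2000)
F = F_att + ΣF_rep = (5.4000,4.7000)
Δp = p'−p = (1.0800,0.9400); α = Δx/Fx = (27/25) / (27/5) = 1/5
check: Δy/Fy = (47/50) / (47/10) = 1/5 ✓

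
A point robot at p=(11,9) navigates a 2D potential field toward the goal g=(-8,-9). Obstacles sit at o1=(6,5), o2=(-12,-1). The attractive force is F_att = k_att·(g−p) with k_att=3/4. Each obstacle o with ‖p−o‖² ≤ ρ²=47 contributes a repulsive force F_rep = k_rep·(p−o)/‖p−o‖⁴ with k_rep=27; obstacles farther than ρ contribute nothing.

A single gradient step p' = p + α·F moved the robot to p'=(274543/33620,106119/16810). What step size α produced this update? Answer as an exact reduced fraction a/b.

F_att = 3/4·(g−p) = 3/4·(-19,-18) = (-14.2500,-13.5000)
o1: d²=41 ≤ ρ²=47; F_rep = 27·(5,4)/41² = (0.0803,0.0642)
o2: d²=629 > ρ²=47 → inactive
F = F_att + ΣF_rep = (-14.1697,-13.4358)
Δp = p'−p = (-2.8339,-2.6872); α = Δx/Fx = (-95277/33620) / (-95277/6724) = 1/5
check: Δy/Fy = (-45171/16810) / (-45171/3362) = 1/5 ✓

α = 1/5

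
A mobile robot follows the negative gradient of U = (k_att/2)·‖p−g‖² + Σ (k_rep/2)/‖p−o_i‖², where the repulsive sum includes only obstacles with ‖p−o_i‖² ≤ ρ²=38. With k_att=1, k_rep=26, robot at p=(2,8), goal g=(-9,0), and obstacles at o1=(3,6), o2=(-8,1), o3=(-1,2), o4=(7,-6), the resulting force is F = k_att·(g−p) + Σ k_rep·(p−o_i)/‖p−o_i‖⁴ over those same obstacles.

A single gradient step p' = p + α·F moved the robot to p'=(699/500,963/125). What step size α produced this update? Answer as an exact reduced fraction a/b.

F_att = 1·(g−p) = 1·(-11,-8) = (-11.0000,-8.0000)
o1: d²=5 ≤ ρ²=38; F_rep = 26·(-1,2)/5² = (-1.0400,2.0800)
o2: d²=149 > ρ²=38 → inactive
o3: d²=45 > ρ²=38 → inactive
o4: d²=221 > ρ²=38 → inactive
F = F_att + ΣF_rep = (-12.0400,-5.9200)
Δp = p'−p = (-0.6020,-0.2960); α = Δx/Fx = (-301/500) / (-301/25) = 1/20
check: Δy/Fy = (-37/125) / (-148/25) = 1/20 ✓

α = 1/20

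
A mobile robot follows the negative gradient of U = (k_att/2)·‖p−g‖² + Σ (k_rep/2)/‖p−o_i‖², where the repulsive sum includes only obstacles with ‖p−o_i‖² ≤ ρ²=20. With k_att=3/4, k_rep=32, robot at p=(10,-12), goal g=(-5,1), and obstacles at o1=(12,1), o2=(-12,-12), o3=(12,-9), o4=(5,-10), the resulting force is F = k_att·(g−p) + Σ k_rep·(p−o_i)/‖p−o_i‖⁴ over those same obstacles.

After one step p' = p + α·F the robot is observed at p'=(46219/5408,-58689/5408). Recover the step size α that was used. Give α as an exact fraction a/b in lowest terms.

α = 1/8

F_att = 3/4·(g−p) = 3/4·(-15,13) = (-11.2500,9.7500)
o1: d²=173 > ρ²=20 → inactive
o2: d²=484 > ρ²=20 → inactive
o3: d²=13 ≤ ρ²=20; F_rep = 32·(-2,-3)/13² = (-0.3787,-0.5680)
o4: d²=29 > ρ²=20 → inactive
F = F_att + ΣF_rep = (-11.6287,9.1820)
Δp = p'−p = (-1.4536,1.1477); α = Δx/Fx = (-7861/5408) / (-7861/676) = 1/8
check: Δy/Fy = (6207/5408) / (6207/676) = 1/8 ✓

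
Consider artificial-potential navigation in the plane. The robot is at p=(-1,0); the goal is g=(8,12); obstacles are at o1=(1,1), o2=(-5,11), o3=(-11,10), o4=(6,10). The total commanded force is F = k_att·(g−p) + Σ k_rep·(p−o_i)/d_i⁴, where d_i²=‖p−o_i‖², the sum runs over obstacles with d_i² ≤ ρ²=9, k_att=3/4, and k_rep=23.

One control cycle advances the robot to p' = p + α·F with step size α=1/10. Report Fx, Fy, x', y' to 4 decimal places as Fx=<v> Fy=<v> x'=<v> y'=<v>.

Fx=4.9100 Fy=8.0800 x'=-0.5090 y'=0.8080

F_att = 3/4·(g−p) = 3/4·(9,12) = (6.7500,9.0000)
o1: d²=5 ≤ ρ²=9; F_rep = 23·(-2,-1)/5² = (-1.8400,-0.9200)
o2: d²=137 > ρ²=9 → inactive
o3: d²=200 > ρ²=9 → inactive
o4: d²=149 > ρ²=9 → inactive
F = F_att + ΣF_rep = (4.9100,8.0800)
p' = p + 1/10·F = (-0.5090,0.8080)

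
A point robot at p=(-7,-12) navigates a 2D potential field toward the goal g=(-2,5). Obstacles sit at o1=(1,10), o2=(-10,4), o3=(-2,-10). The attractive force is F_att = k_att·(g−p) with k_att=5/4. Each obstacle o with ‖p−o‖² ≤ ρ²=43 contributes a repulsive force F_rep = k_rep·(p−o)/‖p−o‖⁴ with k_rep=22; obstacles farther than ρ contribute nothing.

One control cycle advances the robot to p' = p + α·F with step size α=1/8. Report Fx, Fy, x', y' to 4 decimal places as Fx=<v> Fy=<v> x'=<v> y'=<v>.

F_att = 5/4·(g−p) = 5/4·(5,17) = (6.2500,21.2500)
o1: d²=548 > ρ²=43 → inactive
o2: d²=265 > ρ²=43 → inactive
o3: d²=29 ≤ ρ²=43; F_rep = 22·(-5,-2)/29² = (-0.1308,-0.0523)
F = F_att + ΣF_rep = (6.1192,21.1977)
p' = p + 1/8·F = (-6.2351,-9.3503)

Fx=6.1192 Fy=21.1977 x'=-6.2351 y'=-9.3503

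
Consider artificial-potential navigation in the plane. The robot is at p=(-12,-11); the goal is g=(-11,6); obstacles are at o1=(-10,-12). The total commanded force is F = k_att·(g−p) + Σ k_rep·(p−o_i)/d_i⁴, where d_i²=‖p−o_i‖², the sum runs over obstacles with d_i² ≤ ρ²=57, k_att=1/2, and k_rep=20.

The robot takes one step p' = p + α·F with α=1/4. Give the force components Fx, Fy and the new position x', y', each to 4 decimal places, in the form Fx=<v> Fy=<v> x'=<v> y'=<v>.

Fx=-1.1000 Fy=9.3000 x'=-12.2750 y'=-8.6750

F_att = 1/2·(g−p) = 1/2·(1,17) = (0.5000,8.5000)
o1: d²=5 ≤ ρ²=57; F_rep = 20·(-2,1)/5² = (-1.6000,0.8000)
F = F_att + ΣF_rep = (-1.1000,9.3000)
p' = p + 1/4·F = (-12.2750,-8.6750)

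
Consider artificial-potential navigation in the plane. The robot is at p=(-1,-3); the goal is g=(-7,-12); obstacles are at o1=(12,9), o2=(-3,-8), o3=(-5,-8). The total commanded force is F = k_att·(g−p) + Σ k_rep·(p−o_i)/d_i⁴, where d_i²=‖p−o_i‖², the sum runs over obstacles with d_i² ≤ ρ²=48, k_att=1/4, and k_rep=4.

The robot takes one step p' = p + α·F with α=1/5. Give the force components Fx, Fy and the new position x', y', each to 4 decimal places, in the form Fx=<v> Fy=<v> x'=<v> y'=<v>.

F_att = 1/4·(g−p) = 1/4·(-6,-9) = (-1.5000,-2.2500)
o1: d²=313 > ρ²=48 → inactive
o2: d²=29 ≤ ρ²=48; F_rep = 4·(2,5)/29² = (0.0095,0.0238)
o3: d²=41 ≤ ρ²=48; F_rep = 4·(4,5)/41² = (0.0095,0.0119)
F = F_att + ΣF_rep = (-1.4810,-2.2143)
p' = p + 1/5·F = (-1.2962,-3.4429)

Fx=-1.4810 Fy=-2.2143 x'=-1.2962 y'=-3.4429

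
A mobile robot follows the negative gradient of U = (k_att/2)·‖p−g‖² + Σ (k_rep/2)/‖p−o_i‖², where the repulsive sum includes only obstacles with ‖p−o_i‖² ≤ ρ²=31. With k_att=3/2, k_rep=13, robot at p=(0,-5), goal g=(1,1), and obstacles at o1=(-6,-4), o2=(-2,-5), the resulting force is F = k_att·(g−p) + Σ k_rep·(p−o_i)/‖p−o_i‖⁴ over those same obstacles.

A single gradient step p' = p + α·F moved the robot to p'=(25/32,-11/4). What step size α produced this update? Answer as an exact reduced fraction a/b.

α = 1/4

F_att = 3/2·(g−p) = 3/2·(1,6) = (1.5000,9.0000)
o1: d²=37 > ρ²=31 → inactive
o2: d²=4 ≤ ρ²=31; F_rep = 13·(2,0)/4² = (1.6250,0.0000)
F = F_att + ΣF_rep = (3.1250,9.0000)
Δp = p'−p = (0.7812,2.2500); α = Δx/Fx = (25/32) / (25/8) = 1/4
check: Δy/Fy = (9/4) / (9) = 1/4 ✓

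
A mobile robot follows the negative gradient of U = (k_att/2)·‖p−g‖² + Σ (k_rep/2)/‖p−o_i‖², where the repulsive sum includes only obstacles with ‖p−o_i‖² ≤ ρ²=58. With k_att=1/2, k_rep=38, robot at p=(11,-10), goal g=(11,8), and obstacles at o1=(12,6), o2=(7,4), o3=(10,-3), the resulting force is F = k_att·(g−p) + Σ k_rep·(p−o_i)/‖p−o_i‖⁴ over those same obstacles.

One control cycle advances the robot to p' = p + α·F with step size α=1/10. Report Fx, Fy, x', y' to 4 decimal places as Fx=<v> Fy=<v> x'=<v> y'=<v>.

Fx=0.0152 Fy=8.8936 x'=11.0015 y'=-9.1106

F_att = 1/2·(g−p) = 1/2·(0,18) = (0.0000,9.0000)
o1: d²=257 > ρ²=58 → inactive
o2: d²=212 > ρ²=58 → inactive
o3: d²=50 ≤ ρ²=58; F_rep = 38·(1,-7)/50² = (0.0152,-0.1064)
F = F_att + ΣF_rep = (0.0152,8.8936)
p' = p + 1/10·F = (11.0015,-9.1106)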